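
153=153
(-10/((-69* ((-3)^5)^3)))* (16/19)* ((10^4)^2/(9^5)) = -16000000000/1110795366979773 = -0.00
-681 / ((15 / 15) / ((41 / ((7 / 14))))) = -55842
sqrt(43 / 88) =sqrt(946) / 44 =0.70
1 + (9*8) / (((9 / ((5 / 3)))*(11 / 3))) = 51 / 11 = 4.64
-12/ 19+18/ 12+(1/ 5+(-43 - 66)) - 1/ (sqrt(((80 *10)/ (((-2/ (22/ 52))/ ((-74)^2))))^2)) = -24705193287/ 228896800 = -107.93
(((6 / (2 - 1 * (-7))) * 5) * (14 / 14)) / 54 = 5 / 81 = 0.06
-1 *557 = -557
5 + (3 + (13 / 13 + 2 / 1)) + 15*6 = 101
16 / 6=8 / 3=2.67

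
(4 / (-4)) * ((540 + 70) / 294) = -305 / 147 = -2.07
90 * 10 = 900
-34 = -34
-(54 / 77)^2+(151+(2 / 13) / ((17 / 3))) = 197247797 / 1310309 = 150.54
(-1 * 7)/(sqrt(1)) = -7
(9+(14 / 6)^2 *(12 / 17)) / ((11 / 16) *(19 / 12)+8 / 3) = 3.42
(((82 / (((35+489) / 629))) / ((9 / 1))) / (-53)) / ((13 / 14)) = -180523 / 812331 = -0.22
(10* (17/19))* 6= 1020/19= 53.68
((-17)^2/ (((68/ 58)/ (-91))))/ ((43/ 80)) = -1794520/ 43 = -41733.02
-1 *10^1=-10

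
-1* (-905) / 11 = 905 / 11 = 82.27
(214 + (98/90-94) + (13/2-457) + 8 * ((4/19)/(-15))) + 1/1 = -112355/342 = -328.52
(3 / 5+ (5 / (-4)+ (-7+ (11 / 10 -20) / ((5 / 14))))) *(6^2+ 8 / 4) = -115083 / 50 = -2301.66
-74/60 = -37/30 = -1.23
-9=-9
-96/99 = -32/33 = -0.97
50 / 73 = 0.68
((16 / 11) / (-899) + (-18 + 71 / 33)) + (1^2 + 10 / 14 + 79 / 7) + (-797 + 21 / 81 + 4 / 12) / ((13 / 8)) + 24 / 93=-1710142402 / 3471039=-492.69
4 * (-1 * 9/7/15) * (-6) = 72/35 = 2.06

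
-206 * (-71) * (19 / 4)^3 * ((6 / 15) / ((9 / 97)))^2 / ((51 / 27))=471954188603 / 30600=15423339.50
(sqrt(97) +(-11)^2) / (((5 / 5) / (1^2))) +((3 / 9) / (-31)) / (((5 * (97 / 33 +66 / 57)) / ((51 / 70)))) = sqrt(97) +3372700991 / 27873650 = 130.85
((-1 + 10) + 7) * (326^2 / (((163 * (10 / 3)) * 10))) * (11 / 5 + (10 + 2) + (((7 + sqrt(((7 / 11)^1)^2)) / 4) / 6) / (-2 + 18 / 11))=521274 / 125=4170.19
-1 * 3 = -3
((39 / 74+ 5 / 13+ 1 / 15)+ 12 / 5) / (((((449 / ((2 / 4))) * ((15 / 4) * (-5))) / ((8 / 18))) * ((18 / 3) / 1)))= -97498 / 6560058375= -0.00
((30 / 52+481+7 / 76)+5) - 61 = 425.67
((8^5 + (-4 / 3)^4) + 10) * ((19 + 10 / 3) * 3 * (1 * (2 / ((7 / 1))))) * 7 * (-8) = -2846453728 / 81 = -35141404.05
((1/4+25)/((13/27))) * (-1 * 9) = -24543/52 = -471.98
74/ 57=1.30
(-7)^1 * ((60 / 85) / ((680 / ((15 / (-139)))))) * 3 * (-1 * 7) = -1323 / 80342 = -0.02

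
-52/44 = -13/11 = -1.18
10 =10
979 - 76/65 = 63559/65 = 977.83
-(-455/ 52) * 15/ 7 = 75/ 4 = 18.75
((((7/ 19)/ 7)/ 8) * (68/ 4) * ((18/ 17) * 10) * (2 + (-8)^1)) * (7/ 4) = -945/ 76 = -12.43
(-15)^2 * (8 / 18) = 100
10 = 10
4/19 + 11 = 213/19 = 11.21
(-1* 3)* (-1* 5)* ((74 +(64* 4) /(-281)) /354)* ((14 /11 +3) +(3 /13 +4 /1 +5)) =99147195 /2370797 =41.82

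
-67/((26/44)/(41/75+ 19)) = -2160884/975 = -2216.29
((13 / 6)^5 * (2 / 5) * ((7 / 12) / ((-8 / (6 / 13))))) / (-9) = 199927 / 2799360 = 0.07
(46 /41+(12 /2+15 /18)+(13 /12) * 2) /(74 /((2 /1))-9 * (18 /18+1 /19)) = 7885 /21443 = 0.37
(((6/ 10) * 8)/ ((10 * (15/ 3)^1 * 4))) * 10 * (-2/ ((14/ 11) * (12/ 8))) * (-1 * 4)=176/ 175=1.01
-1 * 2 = -2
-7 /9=-0.78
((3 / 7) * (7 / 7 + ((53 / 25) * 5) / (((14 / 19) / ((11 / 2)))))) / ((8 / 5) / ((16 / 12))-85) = -33651 / 82124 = -0.41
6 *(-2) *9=-108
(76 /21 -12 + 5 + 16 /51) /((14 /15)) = -5475 /1666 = -3.29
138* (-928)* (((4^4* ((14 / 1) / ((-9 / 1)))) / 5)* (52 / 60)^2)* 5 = 25855950848 / 675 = 38305112.37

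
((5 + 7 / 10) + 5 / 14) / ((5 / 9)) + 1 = 2083 / 175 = 11.90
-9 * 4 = -36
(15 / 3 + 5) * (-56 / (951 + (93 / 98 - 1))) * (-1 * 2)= 109760 / 93193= 1.18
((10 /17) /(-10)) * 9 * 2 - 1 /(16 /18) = -297 /136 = -2.18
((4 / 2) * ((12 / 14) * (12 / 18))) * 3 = 24 / 7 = 3.43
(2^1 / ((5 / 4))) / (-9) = -8 / 45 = -0.18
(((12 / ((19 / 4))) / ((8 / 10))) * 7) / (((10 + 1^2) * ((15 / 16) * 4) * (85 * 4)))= 28 / 17765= 0.00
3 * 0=0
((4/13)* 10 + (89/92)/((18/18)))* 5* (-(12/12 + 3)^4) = -1547840/299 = -5176.72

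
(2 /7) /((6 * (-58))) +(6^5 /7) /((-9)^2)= 16703 /1218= 13.71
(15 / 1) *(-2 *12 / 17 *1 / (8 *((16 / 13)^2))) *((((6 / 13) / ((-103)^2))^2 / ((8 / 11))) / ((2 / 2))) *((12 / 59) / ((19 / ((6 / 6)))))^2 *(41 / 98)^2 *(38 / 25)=-13479939 / 97229394866989120960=-0.00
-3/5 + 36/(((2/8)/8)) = 5757/5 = 1151.40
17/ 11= 1.55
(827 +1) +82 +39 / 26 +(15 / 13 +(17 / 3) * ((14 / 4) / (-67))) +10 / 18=7156328 / 7839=912.91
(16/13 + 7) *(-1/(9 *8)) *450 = -2675/52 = -51.44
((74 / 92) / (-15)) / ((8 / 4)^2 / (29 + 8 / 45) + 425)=-48581 / 385161450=-0.00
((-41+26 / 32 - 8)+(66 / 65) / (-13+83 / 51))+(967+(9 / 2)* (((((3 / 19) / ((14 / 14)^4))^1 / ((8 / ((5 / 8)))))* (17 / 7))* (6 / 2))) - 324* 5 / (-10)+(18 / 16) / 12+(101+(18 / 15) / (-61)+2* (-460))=262.20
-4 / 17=-0.24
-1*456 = -456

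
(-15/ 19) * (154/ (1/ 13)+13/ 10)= -60099/ 38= -1581.55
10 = 10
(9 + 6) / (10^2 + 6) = 15 / 106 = 0.14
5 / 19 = 0.26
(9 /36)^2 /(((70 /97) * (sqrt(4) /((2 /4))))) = 0.02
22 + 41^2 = 1703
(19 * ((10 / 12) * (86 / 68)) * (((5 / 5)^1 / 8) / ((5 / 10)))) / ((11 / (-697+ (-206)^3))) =-11904388535 / 2992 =-3978739.48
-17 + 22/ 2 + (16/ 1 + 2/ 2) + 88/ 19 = 297/ 19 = 15.63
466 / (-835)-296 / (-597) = -31042 / 498495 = -0.06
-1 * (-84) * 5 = 420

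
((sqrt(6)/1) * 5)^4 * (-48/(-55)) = 216000/11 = 19636.36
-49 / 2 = -24.50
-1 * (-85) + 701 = 786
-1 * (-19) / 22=19 / 22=0.86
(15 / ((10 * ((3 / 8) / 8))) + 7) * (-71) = -2769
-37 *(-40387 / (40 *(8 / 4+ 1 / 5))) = 1494319 / 88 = 16980.90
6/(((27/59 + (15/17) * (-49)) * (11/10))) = -10030/78661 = -0.13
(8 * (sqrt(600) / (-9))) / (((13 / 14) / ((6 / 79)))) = -2240 * sqrt(6) / 3081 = -1.78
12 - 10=2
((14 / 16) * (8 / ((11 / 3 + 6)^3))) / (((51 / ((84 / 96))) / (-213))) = -93933 / 3316904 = -0.03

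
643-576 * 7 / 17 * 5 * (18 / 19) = -155191 / 323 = -480.47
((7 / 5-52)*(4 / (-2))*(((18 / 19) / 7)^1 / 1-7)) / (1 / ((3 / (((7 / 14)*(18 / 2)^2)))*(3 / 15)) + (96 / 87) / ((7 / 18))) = -26794724 / 2712915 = -9.88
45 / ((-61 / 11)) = -8.11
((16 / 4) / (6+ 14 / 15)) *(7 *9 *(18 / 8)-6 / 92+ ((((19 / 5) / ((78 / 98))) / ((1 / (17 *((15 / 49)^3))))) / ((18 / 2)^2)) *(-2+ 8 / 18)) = 23532412325 / 287980056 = 81.72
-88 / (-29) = 88 / 29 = 3.03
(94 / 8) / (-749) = -47 / 2996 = -0.02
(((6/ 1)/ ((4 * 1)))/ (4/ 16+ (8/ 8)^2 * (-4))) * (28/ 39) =-56/ 195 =-0.29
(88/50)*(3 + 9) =528/25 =21.12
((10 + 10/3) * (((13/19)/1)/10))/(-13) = -4/57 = -0.07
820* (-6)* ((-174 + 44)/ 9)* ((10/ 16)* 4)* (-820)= -437060000/ 3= -145686666.67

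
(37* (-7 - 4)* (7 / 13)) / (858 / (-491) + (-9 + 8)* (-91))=-1398859 / 569699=-2.46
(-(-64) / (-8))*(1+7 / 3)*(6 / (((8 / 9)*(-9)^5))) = 0.00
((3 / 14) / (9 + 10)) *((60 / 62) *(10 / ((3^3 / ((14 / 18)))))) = 50 / 15903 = 0.00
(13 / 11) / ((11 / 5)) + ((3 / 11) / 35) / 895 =2036158 / 3790325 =0.54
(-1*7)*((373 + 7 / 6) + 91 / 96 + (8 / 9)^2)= -6820415 / 2592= -2631.33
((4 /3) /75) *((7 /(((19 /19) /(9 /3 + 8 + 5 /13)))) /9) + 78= 2057494 /26325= 78.16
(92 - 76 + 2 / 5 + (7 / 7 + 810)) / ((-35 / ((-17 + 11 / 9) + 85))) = -122731 / 75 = -1636.41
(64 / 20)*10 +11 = 43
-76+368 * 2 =660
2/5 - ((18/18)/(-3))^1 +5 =86/15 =5.73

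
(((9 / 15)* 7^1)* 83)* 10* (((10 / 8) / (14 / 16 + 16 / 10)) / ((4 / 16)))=232400 / 33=7042.42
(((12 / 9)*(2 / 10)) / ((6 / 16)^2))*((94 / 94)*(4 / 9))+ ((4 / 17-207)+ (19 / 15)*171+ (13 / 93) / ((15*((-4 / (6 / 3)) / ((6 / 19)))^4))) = 891035916083 / 83445187905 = 10.68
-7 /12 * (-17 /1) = 119 /12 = 9.92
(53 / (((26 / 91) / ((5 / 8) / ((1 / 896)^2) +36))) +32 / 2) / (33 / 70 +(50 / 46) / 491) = 73583179878740 / 374419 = 196526297.75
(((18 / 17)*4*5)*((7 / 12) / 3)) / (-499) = -70 / 8483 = -0.01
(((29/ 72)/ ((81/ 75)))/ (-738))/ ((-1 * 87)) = 25/ 4304016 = 0.00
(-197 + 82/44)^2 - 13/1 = 18423557/484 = 38065.20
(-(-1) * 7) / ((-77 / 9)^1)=-9 / 11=-0.82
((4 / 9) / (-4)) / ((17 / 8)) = -8 / 153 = -0.05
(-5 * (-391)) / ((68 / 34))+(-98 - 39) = 840.50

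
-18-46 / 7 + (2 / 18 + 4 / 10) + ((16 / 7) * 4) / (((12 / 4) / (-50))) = -55579 / 315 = -176.44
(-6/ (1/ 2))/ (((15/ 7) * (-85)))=28/ 425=0.07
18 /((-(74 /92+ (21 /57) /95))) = -498180 /22369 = -22.27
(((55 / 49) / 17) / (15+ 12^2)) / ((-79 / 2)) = -110 / 10463313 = -0.00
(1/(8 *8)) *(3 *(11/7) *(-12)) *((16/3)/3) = -11/7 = -1.57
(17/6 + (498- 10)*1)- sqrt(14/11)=2945/6- sqrt(154)/11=489.71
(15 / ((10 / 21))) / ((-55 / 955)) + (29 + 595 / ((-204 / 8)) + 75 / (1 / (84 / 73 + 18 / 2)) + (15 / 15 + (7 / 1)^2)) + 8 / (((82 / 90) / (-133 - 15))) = -203365115 / 197538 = -1029.50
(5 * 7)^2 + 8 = 1233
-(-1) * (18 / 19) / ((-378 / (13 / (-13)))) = 1 / 399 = 0.00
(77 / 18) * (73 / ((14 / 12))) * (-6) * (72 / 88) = -1314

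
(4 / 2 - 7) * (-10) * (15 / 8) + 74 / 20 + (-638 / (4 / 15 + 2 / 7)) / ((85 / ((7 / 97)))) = 3181561 / 32980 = 96.47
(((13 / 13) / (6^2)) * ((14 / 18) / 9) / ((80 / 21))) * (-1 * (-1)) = 49 / 77760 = 0.00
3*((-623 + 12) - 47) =-1974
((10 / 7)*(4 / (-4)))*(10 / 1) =-100 / 7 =-14.29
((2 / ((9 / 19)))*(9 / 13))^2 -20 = -1936 / 169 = -11.46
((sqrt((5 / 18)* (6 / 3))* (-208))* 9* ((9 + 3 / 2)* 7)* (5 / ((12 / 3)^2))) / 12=-9555* sqrt(5) / 8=-2670.70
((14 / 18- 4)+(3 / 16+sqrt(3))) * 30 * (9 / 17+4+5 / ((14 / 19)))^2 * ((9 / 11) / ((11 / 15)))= -5582.43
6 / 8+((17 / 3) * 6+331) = 1463 / 4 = 365.75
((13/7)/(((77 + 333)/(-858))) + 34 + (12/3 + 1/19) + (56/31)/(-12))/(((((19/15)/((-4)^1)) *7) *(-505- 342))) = 345006784/19042862993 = 0.02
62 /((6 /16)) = 496 /3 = 165.33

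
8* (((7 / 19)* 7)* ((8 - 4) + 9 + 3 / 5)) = 26656 / 95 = 280.59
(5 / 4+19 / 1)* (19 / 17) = 22.63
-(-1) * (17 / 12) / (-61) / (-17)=1 / 732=0.00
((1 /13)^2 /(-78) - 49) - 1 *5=-711829 /13182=-54.00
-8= -8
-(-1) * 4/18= 2/9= 0.22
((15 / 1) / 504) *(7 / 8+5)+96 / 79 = 147589 / 106176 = 1.39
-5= -5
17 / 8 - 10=-63 / 8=-7.88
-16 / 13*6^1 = -96 / 13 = -7.38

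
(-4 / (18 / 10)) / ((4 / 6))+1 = -7 / 3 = -2.33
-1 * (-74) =74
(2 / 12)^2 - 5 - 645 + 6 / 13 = -303971 / 468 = -649.51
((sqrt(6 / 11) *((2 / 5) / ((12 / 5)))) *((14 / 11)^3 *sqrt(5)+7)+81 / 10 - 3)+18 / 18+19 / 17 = 1372 *sqrt(330) / 43923+7 *sqrt(66) / 66+1227 / 170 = 8.65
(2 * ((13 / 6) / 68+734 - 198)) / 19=218701 / 3876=56.42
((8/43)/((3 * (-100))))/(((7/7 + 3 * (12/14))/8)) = -112/80625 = -0.00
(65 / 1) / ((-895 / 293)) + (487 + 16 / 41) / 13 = 1546760 / 95407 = 16.21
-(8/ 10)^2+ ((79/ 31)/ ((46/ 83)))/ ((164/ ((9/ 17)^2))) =-0.63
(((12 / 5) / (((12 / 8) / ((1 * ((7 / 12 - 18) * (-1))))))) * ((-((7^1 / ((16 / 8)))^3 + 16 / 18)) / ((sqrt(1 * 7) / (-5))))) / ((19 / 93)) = 11281.10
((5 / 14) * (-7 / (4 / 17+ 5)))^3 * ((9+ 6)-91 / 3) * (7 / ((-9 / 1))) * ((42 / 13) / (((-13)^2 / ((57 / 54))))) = -0.03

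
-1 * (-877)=877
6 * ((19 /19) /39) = 2 /13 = 0.15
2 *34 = 68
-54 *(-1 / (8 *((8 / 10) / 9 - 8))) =-1215 / 1424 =-0.85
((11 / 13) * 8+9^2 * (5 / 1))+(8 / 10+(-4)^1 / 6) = 80321 / 195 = 411.90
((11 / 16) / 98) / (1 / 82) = 451 / 784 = 0.58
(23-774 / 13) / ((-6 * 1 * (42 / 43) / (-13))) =-20425 / 252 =-81.05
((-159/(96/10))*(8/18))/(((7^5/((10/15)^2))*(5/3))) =-53/453789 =-0.00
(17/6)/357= 0.01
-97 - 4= -101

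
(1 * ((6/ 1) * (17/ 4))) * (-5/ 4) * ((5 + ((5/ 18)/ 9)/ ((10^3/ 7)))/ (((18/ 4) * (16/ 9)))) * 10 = -2754119/ 13824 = -199.23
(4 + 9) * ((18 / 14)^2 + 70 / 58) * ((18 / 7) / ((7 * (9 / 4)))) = 422656 / 69629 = 6.07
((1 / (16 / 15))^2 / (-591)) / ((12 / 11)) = -275 / 201728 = -0.00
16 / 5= 3.20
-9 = -9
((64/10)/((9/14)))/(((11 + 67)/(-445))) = -19936/351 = -56.80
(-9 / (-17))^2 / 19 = 81 / 5491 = 0.01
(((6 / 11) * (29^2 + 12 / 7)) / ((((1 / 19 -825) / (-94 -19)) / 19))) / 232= 42465513 / 8235304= 5.16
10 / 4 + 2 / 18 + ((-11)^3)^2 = 31888145 / 18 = 1771563.61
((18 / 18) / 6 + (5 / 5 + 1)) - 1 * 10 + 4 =-23 / 6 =-3.83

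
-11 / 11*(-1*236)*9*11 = 23364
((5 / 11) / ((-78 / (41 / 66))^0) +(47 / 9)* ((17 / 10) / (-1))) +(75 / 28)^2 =-484513 / 388080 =-1.25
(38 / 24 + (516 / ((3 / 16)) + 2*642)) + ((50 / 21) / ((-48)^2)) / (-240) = 4688506363 / 1161216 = 4037.58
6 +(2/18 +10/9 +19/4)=431/36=11.97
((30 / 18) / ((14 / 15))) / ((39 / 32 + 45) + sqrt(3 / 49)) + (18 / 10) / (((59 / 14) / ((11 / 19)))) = 57255012094 / 200250838295- 12800* sqrt(3) / 107181537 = 0.29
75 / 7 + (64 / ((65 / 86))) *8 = 688.13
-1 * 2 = -2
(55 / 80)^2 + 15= 3961 / 256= 15.47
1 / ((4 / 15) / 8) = 30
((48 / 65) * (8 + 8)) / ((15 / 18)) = 14.18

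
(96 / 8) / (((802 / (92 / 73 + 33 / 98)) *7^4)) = 34275 / 3443939177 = 0.00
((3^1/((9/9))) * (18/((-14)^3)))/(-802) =27/1100344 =0.00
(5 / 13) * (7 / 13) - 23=-3852 / 169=-22.79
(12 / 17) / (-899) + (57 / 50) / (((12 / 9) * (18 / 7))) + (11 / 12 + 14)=279649217 / 18339600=15.25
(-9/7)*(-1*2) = 2.57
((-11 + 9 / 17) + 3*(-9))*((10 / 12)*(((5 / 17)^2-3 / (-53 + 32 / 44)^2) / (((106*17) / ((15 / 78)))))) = -199937591 / 702503483100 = -0.00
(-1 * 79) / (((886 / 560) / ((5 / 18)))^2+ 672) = -38710000 / 345176169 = -0.11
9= 9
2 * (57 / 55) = 114 / 55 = 2.07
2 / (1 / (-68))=-136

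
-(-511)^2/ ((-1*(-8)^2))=261121/ 64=4080.02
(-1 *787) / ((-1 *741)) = 787 / 741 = 1.06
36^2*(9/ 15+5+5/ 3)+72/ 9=9425.60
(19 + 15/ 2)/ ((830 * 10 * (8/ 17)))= 901/ 132800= 0.01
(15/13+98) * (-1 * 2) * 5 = -12890/13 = -991.54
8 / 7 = 1.14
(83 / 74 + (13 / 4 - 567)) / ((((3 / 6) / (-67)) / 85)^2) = -2700665558725 / 37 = -72990961046.62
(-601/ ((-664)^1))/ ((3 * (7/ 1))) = 601/ 13944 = 0.04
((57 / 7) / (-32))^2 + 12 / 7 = 89265 / 50176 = 1.78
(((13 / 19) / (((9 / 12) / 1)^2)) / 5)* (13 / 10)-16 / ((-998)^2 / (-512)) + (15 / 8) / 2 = 21493661957 / 17031668400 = 1.26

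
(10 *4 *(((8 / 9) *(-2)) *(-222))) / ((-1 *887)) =-47360 / 2661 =-17.80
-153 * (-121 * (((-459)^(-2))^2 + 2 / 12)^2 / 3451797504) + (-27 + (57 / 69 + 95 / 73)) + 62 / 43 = -300759564463524492808760210852920123 / 12836141824362832348027151486091264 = -23.43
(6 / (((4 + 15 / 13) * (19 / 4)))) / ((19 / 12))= 3744 / 24187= 0.15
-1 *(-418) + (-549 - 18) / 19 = 7375 / 19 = 388.16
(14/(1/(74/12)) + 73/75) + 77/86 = 568903/6450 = 88.20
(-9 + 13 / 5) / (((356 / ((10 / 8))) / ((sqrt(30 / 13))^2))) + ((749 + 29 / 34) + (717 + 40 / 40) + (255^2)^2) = 166330980826609 / 39338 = 4228252092.80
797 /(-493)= -797 /493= -1.62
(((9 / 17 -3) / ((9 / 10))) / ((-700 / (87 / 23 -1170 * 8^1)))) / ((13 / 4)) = -11.29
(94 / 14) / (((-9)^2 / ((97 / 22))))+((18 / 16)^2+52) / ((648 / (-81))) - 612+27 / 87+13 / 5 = -284943505597 / 463034880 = -615.38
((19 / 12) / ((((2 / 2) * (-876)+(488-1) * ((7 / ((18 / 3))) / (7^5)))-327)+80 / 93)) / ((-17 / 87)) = 123034443 / 18252685834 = 0.01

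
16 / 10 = 8 / 5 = 1.60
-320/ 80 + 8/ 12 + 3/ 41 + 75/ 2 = 8423/ 246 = 34.24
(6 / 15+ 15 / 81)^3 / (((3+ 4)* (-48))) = -0.00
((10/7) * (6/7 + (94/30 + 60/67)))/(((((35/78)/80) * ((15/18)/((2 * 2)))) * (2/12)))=4118160384/114905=35839.70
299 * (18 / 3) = 1794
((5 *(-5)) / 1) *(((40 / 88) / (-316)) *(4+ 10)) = 875 / 1738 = 0.50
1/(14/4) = 2/7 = 0.29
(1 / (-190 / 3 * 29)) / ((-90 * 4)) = 1 / 661200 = 0.00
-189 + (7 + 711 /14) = -1837 /14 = -131.21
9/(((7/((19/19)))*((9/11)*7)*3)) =11/147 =0.07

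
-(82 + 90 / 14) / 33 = -619 / 231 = -2.68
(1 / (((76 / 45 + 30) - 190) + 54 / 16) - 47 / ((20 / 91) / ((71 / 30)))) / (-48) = 16937850259 / 1606377600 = 10.54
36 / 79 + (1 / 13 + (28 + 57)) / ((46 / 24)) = 1059252 / 23621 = 44.84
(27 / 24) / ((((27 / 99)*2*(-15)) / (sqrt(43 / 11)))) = -sqrt(473) / 80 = -0.27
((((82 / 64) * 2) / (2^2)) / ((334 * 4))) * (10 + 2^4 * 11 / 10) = 2829 / 213760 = 0.01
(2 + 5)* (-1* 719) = -5033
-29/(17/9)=-261/17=-15.35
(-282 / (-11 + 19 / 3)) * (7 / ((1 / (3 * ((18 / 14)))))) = 11421 / 7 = 1631.57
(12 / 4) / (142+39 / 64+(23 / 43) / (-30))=123840 / 5886179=0.02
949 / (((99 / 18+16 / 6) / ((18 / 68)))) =25623 / 833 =30.76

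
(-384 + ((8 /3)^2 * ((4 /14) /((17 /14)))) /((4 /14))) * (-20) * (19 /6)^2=104430080 /1377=75838.84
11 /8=1.38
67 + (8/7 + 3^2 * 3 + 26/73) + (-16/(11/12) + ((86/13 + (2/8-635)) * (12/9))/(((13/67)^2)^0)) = -166489891/219219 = -759.47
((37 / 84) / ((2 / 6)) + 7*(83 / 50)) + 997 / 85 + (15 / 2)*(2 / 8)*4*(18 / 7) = 523083 / 11900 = 43.96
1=1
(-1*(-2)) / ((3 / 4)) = 8 / 3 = 2.67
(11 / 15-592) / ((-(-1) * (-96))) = 8869 / 1440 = 6.16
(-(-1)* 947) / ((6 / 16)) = 7576 / 3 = 2525.33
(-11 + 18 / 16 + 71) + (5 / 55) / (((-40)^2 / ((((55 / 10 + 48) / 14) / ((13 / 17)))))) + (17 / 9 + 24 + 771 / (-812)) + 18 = 174003446759 / 1672070400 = 104.06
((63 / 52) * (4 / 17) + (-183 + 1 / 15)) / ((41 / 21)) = -4238353 / 45305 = -93.55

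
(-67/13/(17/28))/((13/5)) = -9380/2873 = -3.26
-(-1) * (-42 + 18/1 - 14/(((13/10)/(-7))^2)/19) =-145664/3211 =-45.36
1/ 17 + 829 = 14094/ 17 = 829.06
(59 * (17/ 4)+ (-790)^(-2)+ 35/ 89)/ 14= 1743715908/ 97203575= 17.94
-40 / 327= -0.12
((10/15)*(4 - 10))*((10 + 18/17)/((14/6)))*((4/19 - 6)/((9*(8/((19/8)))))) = 2585/714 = 3.62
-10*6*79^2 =-374460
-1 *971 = -971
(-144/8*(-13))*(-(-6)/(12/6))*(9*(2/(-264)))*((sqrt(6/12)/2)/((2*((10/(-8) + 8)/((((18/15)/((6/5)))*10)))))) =-195*sqrt(2)/22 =-12.54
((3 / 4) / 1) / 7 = 3 / 28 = 0.11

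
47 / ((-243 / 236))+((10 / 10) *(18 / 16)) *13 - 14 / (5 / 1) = -328741 / 9720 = -33.82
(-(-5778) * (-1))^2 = 33385284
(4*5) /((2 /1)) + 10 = 20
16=16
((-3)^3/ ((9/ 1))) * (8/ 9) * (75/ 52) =-50/ 13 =-3.85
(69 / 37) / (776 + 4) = 0.00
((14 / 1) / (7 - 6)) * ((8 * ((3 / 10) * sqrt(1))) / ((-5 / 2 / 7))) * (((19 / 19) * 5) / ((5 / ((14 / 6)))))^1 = -5488 / 25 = -219.52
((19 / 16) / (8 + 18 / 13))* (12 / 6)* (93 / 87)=7657 / 28304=0.27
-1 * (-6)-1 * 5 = 1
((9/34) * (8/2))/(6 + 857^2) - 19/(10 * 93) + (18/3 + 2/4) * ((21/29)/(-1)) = -31837615682/6734805459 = -4.73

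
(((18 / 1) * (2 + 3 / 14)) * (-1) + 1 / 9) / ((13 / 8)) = -20032 / 819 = -24.46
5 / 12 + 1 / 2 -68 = -805 / 12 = -67.08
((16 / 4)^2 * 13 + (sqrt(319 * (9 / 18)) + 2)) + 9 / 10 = sqrt(638) / 2 + 2109 / 10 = 223.53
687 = 687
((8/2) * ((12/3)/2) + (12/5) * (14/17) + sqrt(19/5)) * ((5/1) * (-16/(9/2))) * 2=-54272/153-64 * sqrt(95)/9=-424.03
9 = 9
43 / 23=1.87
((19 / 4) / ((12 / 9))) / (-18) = -19 / 96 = -0.20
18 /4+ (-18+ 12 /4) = -21 /2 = -10.50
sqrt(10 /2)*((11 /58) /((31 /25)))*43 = 11825*sqrt(5) /1798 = 14.71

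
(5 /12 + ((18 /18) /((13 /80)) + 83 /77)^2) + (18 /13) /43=27272089283 /517032516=52.75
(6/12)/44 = 0.01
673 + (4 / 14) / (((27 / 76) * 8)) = 127216 / 189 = 673.10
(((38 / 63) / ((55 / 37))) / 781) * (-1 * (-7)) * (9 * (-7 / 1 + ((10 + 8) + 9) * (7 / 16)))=4921 / 31240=0.16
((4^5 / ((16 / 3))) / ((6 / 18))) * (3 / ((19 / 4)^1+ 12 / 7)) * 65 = 17375.47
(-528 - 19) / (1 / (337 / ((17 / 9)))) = -1659051 / 17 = -97591.24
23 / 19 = 1.21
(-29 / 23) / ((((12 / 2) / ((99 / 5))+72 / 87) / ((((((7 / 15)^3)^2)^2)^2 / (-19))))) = 1772317971501619899623651 / 2653246868698937773704528808593750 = 0.00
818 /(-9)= -818 /9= -90.89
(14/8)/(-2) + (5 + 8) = 97/8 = 12.12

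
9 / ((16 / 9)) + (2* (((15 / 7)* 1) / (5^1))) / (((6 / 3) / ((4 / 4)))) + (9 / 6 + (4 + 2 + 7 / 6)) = 4757 / 336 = 14.16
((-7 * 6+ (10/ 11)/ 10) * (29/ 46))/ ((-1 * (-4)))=-13369/ 2024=-6.61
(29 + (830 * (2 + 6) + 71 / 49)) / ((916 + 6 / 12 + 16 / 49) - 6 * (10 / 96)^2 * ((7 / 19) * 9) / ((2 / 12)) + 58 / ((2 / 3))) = 397452032 / 59734825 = 6.65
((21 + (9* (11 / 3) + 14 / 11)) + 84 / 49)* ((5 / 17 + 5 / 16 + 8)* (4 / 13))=2568077 / 17017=150.91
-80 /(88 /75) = -750 /11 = -68.18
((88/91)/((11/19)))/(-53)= -152/4823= -0.03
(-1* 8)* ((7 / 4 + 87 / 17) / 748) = -467 / 6358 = -0.07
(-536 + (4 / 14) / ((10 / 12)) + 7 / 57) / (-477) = 1068391 / 951615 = 1.12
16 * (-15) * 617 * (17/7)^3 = -727517040/343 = -2121040.93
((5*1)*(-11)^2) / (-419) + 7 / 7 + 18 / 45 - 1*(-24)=50188 / 2095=23.96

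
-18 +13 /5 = -77 /5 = -15.40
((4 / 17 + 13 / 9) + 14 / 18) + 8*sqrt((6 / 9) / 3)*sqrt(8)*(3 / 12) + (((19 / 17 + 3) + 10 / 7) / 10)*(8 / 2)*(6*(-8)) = -108560 / 1071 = -101.36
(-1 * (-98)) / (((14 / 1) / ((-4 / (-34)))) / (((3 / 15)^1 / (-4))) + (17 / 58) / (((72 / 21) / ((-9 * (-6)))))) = -3248 / 78727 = -0.04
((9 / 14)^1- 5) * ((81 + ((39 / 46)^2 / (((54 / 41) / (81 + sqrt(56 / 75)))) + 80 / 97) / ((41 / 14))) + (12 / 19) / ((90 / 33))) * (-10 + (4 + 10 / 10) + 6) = -4711276949899 / 11192391560- 10309 * sqrt(42) / 95220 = -421.64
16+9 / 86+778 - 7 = 67691 / 86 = 787.10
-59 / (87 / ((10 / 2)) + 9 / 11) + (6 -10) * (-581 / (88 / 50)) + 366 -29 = 18232769 / 11022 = 1654.22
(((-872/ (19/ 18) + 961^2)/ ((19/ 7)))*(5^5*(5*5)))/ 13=9587376640625/ 4693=2042910002.26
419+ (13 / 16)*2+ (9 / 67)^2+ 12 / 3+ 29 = 16291229 / 35912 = 453.64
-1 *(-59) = 59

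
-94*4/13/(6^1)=-188/39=-4.82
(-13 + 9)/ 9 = -4/ 9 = -0.44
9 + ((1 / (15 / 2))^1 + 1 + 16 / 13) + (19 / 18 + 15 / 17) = 264577 / 19890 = 13.30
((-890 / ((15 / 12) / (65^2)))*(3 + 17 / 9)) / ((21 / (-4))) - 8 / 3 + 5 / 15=529442759 / 189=2801284.44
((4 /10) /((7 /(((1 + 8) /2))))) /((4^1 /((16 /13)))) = 36 /455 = 0.08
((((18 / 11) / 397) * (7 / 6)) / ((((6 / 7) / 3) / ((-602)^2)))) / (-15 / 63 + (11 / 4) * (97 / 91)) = 29087269848 / 12843347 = 2264.77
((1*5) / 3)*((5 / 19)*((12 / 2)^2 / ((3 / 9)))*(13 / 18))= 650 / 19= 34.21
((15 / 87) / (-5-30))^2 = 1 / 41209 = 0.00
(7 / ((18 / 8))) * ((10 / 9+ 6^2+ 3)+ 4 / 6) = 10276 / 81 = 126.86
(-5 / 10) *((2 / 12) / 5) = -1 / 60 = -0.02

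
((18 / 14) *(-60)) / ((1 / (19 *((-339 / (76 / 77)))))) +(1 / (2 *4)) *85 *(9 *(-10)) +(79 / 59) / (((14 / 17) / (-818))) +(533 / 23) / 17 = 323695980953 / 645932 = 501130.12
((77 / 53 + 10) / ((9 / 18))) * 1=1214 / 53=22.91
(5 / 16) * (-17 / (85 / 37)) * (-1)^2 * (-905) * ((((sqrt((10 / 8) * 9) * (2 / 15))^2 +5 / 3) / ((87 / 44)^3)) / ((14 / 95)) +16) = 72924336185 / 1975509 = 36914.20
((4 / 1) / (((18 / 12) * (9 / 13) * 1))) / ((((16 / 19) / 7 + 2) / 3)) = 6916 / 1269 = 5.45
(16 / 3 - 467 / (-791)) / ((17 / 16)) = 5.58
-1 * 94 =-94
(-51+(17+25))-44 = -53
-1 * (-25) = 25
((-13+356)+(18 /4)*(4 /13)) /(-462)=-407 /546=-0.75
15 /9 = 5 /3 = 1.67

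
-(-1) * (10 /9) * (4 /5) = 0.89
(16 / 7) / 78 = 8 / 273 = 0.03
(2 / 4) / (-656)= -1 / 1312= -0.00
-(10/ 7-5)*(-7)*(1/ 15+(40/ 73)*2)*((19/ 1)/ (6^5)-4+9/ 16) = 170015515/ 1702944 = 99.84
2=2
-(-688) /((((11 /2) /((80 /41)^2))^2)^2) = 18468359372800000000 /116907290279560561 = 157.97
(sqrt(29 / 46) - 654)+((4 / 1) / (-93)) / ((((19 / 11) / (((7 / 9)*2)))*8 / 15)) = -3467239 / 5301+sqrt(1334) / 46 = -653.28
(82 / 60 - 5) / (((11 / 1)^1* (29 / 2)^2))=-218 / 138765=-0.00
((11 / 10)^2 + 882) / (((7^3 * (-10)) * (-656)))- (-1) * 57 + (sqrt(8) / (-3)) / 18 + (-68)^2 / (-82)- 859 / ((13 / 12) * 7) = -329555603827 / 2925104000- sqrt(2) / 27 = -112.72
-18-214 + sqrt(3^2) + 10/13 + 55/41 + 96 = -69764/533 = -130.89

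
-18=-18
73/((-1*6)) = -73/6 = -12.17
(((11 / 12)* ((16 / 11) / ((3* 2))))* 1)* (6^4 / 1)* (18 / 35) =5184 / 35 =148.11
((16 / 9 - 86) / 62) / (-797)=379 / 222363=0.00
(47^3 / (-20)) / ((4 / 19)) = -1972637 / 80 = -24657.96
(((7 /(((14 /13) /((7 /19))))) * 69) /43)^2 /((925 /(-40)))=-78851682 /123485465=-0.64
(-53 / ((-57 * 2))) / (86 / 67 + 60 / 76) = 3551 / 15834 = 0.22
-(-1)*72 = 72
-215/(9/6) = -430/3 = -143.33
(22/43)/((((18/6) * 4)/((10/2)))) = 55/258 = 0.21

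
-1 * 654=-654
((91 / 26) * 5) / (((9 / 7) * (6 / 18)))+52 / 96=331 / 8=41.38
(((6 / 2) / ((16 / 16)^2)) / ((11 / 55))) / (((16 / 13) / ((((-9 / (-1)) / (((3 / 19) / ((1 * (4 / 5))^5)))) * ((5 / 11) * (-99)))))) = -1280448 / 125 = -10243.58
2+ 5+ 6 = 13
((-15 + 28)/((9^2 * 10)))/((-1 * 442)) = -1/27540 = -0.00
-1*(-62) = 62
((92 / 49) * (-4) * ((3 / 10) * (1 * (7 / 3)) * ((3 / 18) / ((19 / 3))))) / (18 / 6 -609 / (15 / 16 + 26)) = 39652 / 5619915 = 0.01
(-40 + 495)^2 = 207025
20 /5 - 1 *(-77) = 81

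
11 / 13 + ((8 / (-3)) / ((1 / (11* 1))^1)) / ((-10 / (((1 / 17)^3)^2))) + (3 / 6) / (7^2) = 395011372741 / 461268943590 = 0.86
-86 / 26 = -43 / 13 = -3.31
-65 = -65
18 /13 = 1.38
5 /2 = 2.50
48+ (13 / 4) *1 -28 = 93 / 4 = 23.25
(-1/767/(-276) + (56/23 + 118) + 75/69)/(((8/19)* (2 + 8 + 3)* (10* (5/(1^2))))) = 488778439/1100798400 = 0.44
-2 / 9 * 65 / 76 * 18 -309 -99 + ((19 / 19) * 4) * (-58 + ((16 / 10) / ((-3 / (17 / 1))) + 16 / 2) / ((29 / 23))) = -5345843 / 8265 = -646.80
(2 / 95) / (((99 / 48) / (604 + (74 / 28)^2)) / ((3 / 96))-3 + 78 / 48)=-1916048 / 115310525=-0.02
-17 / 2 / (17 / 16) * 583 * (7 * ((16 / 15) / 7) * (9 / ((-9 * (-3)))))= -74624 / 45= -1658.31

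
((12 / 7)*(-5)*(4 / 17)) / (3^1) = -80 / 119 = -0.67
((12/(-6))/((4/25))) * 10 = -125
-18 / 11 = -1.64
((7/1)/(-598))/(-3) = 7/1794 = 0.00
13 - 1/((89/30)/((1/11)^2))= 139967/10769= 13.00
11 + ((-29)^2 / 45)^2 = 360.27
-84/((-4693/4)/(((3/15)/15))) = 112/117325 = 0.00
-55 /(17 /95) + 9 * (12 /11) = -55639 /187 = -297.53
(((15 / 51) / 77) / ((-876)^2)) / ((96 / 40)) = 25 / 12053942208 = 0.00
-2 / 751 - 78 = -58580 / 751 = -78.00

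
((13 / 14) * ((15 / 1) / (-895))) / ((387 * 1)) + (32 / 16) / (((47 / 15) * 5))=1939033 / 15193878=0.13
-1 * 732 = -732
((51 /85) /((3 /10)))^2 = 4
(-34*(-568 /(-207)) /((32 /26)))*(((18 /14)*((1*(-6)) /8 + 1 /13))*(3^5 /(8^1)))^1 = 1466505 /736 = 1992.53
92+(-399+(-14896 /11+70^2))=35627 /11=3238.82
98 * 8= 784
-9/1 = -9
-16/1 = -16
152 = 152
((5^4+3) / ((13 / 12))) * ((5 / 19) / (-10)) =-3768 / 247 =-15.26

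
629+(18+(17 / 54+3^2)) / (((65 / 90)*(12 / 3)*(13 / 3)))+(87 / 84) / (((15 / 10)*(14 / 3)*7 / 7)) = 5228043 / 8281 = 631.33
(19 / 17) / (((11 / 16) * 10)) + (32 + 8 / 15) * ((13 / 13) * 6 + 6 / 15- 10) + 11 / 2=-1042127 / 9350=-111.46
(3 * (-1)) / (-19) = 3 / 19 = 0.16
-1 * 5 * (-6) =30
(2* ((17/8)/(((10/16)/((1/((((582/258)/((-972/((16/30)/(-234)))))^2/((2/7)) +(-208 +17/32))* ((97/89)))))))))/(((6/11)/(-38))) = 453709245282485100480/216559930244163340199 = 2.10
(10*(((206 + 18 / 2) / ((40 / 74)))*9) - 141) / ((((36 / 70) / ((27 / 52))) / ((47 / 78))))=117309885 / 5408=21691.92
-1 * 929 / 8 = -929 / 8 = -116.12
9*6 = 54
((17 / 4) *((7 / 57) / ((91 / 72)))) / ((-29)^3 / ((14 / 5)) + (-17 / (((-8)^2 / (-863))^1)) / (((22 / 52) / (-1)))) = -83776 / 1876984369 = -0.00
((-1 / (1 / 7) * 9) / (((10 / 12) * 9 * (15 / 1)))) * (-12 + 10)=28 / 25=1.12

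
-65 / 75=-13 / 15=-0.87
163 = 163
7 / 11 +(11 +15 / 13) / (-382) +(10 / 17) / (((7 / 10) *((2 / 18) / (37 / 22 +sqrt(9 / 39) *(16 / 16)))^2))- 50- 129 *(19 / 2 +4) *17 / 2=-2094238084955 / 143010868 +299700 *sqrt(39) / 17017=-14533.92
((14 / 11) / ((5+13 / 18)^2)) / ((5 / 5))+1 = 121235 / 116699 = 1.04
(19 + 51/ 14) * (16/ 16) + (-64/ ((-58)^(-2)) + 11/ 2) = -1506875/ 7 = -215267.86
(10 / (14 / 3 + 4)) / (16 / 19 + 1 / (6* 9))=15390 / 11479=1.34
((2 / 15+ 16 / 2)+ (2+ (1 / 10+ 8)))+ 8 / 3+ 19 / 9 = 2071 / 90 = 23.01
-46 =-46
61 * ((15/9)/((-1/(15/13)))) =-1525/13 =-117.31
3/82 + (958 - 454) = 41331/82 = 504.04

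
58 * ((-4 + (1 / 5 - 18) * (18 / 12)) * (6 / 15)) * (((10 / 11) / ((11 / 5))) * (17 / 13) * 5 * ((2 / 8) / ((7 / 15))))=-11351325 / 11011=-1030.91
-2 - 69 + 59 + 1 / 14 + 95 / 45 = -1237 / 126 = -9.82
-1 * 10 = -10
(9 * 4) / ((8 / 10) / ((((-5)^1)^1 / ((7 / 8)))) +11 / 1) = 600 / 181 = 3.31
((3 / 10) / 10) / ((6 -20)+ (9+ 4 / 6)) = -9 / 1300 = -0.01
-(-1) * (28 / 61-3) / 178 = -155 / 10858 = -0.01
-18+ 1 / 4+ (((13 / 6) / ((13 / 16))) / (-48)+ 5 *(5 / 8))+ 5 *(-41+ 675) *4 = 911903 / 72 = 12665.32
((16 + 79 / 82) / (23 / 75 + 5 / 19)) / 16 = 1982175 / 1065344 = 1.86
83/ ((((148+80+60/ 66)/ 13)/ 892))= 5293574/ 1259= 4204.59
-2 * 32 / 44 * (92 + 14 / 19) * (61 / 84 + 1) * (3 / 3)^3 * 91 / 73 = -13285480 / 45771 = -290.26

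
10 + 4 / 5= 54 / 5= 10.80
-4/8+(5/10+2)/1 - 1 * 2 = 0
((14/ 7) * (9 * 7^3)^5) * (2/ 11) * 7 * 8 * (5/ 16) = 19623713172043694490/ 11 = 1783973924731244953.64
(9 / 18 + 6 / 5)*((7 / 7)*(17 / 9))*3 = 289 / 30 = 9.63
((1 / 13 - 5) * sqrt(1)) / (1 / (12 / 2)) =-384 / 13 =-29.54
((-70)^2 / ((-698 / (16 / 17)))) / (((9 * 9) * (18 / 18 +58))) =-39200 / 28353807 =-0.00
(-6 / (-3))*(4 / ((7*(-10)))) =-4 / 35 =-0.11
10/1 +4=14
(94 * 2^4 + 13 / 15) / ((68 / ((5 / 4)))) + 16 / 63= 478385 / 17136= 27.92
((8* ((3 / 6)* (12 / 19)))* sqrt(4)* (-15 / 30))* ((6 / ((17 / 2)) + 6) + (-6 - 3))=1872 / 323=5.80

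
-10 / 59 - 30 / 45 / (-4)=-1 / 354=-0.00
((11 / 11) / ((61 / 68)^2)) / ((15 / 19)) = 87856 / 55815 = 1.57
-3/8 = -0.38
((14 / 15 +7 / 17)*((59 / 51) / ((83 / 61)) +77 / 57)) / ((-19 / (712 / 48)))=-2.31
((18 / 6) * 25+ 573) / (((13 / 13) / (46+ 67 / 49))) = 1504008 / 49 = 30694.04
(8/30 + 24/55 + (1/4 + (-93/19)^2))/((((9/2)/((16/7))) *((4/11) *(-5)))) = -6.96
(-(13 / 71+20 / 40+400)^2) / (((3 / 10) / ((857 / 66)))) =-13871695989565 / 1996236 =-6948925.87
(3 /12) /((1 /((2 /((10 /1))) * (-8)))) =-2 /5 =-0.40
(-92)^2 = 8464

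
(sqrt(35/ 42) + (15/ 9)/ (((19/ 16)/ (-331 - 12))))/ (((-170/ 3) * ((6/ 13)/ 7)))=124852/ 969 - 91 * sqrt(30)/ 2040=128.60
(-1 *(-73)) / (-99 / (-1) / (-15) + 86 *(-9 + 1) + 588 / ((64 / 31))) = -5840 / 32783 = -0.18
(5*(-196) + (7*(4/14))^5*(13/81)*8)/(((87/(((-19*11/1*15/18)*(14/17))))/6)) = 1112640760/119799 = 9287.56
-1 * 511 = -511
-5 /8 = -0.62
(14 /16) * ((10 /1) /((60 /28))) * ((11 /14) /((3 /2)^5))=308 /729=0.42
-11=-11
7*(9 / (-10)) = -63 / 10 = -6.30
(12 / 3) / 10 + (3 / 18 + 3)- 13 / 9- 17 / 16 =763 / 720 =1.06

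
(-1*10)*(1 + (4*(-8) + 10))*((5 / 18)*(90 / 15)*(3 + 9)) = 4200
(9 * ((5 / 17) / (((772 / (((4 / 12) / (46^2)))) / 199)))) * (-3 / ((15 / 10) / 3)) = -8955 / 13885192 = -0.00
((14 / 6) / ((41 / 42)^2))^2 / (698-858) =-1058841 / 28257610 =-0.04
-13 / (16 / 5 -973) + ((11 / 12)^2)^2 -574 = -4434054299 / 7734528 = -573.28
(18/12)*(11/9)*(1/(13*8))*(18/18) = 11/624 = 0.02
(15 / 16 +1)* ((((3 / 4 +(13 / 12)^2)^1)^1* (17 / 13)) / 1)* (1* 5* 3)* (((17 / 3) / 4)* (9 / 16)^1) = 12408215 / 212992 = 58.26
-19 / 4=-4.75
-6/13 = -0.46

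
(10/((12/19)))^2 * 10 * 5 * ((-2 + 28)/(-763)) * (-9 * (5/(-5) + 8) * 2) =5866250/109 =53818.81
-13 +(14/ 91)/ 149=-25179/ 1937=-13.00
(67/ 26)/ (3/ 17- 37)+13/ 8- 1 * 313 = -10138157/ 32552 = -311.44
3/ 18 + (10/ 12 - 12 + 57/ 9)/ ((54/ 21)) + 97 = 10291/ 108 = 95.29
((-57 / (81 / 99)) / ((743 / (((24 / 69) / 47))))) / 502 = -836 / 604796799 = -0.00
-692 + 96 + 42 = -554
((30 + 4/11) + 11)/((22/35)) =15925/242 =65.81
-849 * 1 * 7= -5943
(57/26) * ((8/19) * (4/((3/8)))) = 128/13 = 9.85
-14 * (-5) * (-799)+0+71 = -55859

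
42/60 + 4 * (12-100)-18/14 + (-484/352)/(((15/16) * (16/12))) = -353.69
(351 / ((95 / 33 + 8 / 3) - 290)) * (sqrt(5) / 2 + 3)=-3861 / 1043 - 1287 * sqrt(5) / 2086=-5.08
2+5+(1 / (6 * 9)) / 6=2269 / 324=7.00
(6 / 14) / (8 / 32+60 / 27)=108 / 623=0.17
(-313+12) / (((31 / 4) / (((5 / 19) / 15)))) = -1204 / 1767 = -0.68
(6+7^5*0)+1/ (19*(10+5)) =1711/ 285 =6.00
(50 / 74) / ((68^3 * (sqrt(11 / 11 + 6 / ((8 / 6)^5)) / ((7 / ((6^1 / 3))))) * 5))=35 * sqrt(2482) / 1804721768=0.00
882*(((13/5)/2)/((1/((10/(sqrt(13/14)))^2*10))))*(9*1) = 11113200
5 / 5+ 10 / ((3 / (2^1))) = 23 / 3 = 7.67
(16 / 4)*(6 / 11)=24 / 11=2.18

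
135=135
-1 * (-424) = 424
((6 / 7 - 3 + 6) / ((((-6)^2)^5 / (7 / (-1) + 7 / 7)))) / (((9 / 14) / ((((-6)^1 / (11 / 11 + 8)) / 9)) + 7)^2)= -0.00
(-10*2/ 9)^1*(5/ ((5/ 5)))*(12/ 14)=-200/ 21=-9.52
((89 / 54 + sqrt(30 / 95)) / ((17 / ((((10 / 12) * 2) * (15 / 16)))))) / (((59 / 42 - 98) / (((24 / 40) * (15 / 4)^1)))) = -15575 / 4414016 - 4725 * sqrt(114) / 41933152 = -0.00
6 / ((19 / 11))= 66 / 19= 3.47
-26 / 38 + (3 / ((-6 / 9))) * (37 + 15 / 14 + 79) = -280633 / 532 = -527.51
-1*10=-10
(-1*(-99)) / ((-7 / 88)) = -1244.57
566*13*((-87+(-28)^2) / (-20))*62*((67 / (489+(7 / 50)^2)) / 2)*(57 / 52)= -43567814625 / 36494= -1193835.00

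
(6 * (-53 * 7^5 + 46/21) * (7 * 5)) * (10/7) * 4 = -1068922571.43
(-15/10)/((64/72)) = -27/16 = -1.69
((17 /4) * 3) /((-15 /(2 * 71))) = -1207 /10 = -120.70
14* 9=126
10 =10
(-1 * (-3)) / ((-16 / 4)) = -3 / 4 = -0.75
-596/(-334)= 298/167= 1.78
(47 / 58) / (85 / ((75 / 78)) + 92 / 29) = 235 / 26556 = 0.01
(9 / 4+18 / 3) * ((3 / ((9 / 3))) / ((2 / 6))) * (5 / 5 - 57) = -1386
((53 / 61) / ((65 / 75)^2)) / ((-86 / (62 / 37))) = -369675 / 16401619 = -0.02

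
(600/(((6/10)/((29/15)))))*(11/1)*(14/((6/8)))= 3572800/9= 396977.78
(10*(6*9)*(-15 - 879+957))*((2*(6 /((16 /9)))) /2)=229635 /2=114817.50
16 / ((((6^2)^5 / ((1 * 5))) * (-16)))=-5 / 60466176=-0.00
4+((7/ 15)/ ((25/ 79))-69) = -23822/ 375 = -63.53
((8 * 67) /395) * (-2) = -1072 /395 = -2.71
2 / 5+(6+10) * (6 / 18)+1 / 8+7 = 12.86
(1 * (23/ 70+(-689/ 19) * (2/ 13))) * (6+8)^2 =-97762/ 95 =-1029.07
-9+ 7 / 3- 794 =-800.67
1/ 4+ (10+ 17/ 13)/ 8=173/ 104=1.66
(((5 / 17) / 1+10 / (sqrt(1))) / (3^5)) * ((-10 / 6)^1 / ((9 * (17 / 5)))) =-4375 / 1896129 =-0.00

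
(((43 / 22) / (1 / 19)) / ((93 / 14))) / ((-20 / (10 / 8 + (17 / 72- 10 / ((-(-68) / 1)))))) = -852131 / 2276640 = -0.37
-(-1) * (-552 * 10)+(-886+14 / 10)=-32023 / 5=-6404.60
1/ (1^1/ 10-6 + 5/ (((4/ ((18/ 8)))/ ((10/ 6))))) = -80/ 97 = -0.82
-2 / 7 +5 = 33 / 7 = 4.71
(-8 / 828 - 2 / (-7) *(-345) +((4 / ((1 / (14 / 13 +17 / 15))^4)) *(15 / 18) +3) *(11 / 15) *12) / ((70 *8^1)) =27405511281458 / 24442950065625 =1.12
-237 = -237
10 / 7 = 1.43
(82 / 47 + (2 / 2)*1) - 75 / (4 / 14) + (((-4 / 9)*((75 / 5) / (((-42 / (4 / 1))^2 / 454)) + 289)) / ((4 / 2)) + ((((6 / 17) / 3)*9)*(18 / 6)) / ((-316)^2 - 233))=-337.70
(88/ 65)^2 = 7744/ 4225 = 1.83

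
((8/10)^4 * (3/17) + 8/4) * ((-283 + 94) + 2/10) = -20784992/53125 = -391.25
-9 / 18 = -1 / 2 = -0.50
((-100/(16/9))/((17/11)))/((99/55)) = -1375/68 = -20.22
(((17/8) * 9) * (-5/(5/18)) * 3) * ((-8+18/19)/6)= 92259/76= 1213.93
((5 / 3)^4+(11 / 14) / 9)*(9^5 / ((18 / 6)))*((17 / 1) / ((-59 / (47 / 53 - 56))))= 106777794699 / 43778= 2439074.30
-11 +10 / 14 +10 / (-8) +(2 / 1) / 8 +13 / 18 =-1331 / 126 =-10.56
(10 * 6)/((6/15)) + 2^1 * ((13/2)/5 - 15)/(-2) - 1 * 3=1607/10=160.70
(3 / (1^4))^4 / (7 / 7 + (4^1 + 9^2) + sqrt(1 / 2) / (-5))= 405 * sqrt(2) / 369799 + 348300 / 369799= 0.94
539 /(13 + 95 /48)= 25872 /719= 35.98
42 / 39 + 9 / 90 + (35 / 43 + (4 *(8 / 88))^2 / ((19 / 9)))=26390531 / 12851410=2.05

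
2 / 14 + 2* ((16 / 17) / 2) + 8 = 1081 / 119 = 9.08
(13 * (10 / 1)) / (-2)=-65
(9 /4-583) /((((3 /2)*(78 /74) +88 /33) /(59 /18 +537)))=-36342325 /492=-73866.51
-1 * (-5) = 5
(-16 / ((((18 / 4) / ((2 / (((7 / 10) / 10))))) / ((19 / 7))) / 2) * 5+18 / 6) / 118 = -1214677 / 52038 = -23.34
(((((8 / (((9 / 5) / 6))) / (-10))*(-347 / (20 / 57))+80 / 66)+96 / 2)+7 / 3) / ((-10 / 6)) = -443643 / 275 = -1613.25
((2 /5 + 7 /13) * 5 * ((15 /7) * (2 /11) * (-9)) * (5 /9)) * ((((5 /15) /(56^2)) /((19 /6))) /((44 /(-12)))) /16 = 13725 /2624317696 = 0.00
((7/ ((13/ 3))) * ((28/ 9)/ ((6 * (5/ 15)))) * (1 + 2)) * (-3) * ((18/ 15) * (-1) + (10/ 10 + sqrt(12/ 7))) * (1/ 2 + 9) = 2793/ 65 -798 * sqrt(21)/ 13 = -238.33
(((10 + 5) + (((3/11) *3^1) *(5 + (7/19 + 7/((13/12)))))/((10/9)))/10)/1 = 161058/67925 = 2.37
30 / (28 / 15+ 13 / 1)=450 / 223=2.02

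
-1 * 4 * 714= -2856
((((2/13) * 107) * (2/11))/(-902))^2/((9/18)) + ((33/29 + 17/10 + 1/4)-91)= -212080893558101/2412421288420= -87.91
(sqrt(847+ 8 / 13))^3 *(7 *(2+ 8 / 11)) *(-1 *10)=-23139900 *sqrt(143247) / 1859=-4711127.48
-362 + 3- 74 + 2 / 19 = -8225 / 19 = -432.89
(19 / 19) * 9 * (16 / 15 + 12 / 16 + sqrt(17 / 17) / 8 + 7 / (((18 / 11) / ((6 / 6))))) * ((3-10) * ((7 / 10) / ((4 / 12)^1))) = -329133 / 400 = -822.83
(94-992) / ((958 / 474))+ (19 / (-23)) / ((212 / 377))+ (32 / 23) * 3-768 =-2825165917 / 2335604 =-1209.61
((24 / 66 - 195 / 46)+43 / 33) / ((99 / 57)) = -6745 / 4554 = -1.48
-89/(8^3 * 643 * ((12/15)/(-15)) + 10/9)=20025/3950342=0.01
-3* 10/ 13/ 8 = -15/ 52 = -0.29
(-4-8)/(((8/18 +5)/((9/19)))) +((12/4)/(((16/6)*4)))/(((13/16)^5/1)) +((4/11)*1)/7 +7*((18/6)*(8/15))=209174334888/19012058065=11.00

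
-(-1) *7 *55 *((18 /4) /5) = 693 /2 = 346.50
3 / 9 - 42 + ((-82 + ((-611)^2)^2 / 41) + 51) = 3399233318.58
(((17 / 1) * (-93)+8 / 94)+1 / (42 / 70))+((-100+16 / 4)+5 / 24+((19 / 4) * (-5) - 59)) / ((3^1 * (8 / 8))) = -5545571 / 3384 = -1638.76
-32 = -32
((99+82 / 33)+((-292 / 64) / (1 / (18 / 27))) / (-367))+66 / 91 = 901240105 / 8816808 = 102.22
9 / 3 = 3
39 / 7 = 5.57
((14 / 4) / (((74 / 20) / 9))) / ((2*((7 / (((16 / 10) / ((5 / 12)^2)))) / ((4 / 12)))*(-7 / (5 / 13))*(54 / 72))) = -2304 / 16835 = -0.14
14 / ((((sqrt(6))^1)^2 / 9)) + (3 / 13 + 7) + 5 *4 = 627 / 13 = 48.23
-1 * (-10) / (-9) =-10 / 9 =-1.11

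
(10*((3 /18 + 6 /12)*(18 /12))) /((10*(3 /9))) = 3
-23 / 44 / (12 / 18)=-69 / 88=-0.78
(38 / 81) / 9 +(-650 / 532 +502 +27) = 102353689 / 193914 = 527.83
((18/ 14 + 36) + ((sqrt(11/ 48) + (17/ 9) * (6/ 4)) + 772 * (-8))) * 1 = -257707/ 42 + sqrt(33)/ 12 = -6135.40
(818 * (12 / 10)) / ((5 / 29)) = 142332 / 25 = 5693.28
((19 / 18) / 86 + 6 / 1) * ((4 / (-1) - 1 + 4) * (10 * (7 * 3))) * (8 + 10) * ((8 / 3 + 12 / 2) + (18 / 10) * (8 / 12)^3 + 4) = -12899502 / 43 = -299988.42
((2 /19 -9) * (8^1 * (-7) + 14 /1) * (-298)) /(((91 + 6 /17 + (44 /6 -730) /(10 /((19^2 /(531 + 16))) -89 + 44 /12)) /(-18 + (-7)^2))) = -14120806480508 /415917391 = -33950.99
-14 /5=-2.80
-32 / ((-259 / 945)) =4320 / 37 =116.76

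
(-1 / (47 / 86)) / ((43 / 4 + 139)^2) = -1376 / 16863647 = -0.00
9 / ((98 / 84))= 54 / 7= 7.71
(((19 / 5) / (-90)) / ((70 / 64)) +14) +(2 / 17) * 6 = 1963582 / 133875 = 14.67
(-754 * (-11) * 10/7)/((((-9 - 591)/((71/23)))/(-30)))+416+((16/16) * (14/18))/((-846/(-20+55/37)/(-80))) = 2243.44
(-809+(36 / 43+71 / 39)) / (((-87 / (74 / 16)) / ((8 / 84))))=4.08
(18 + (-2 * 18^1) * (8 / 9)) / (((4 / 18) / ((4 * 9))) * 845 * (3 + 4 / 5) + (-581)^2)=-2268 / 54688093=-0.00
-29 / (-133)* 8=232 / 133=1.74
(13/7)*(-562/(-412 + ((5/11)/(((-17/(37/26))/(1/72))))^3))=313416618543560024064/123719344084307544671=2.53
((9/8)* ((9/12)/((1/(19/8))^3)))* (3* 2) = 555579/8192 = 67.82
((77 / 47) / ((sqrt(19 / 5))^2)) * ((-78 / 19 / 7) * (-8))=34320 / 16967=2.02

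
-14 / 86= -7 / 43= -0.16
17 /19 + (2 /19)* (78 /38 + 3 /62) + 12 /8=2.62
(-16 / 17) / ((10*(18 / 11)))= -44 / 765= -0.06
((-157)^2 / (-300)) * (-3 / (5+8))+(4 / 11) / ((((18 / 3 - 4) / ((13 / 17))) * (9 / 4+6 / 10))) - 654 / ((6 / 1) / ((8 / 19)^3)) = 54390124051 / 5002268700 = 10.87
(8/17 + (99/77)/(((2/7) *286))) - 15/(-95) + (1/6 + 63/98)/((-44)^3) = 4838927705/7511439936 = 0.64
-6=-6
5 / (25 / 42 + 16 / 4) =210 / 193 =1.09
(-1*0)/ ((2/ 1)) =0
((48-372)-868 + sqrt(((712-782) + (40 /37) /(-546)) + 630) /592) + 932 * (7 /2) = 2070.04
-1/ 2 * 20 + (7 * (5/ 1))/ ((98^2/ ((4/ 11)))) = -37725/ 3773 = -10.00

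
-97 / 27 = -3.59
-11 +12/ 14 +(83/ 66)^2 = -261053/ 30492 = -8.56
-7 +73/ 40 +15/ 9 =-421/ 120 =-3.51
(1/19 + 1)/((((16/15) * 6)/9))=225/152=1.48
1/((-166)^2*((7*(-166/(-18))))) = 9/16010036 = 0.00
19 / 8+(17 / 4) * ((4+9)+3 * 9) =172.38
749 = 749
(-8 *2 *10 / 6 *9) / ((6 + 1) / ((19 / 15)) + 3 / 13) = -9880 / 237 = -41.69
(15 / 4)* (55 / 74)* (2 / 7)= 825 / 1036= 0.80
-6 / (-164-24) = 3 / 94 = 0.03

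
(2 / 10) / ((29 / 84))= 84 / 145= 0.58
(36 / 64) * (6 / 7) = 27 / 56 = 0.48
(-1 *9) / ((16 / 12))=-27 / 4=-6.75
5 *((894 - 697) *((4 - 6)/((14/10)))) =-9850/7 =-1407.14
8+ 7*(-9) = -55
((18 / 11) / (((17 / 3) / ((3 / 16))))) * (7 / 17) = 567 / 25432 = 0.02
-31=-31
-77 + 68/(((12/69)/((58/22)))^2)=7525845/484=15549.27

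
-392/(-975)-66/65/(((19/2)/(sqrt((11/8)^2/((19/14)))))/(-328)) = 41.78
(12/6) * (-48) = -96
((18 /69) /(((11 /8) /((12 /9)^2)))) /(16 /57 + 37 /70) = 340480 /816937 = 0.42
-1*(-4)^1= 4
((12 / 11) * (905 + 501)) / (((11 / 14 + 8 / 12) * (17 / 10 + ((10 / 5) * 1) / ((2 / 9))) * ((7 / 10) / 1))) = 141.00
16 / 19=0.84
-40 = -40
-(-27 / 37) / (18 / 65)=195 / 74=2.64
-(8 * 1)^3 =-512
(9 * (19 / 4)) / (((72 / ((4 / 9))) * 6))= 19 / 432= 0.04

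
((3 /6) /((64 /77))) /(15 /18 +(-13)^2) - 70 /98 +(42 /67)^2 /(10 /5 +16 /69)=-12052743149 /22542106048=-0.53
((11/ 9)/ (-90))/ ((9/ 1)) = -11/ 7290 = -0.00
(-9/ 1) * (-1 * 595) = 5355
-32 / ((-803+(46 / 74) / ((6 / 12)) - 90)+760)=1184 / 4875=0.24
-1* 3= -3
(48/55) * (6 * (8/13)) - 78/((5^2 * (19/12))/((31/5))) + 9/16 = -45821583/5434000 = -8.43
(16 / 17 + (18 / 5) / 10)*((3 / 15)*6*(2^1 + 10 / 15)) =8848 / 2125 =4.16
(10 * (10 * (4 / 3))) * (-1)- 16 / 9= -1216 / 9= -135.11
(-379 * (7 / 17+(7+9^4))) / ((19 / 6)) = -13364298 / 17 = -786135.18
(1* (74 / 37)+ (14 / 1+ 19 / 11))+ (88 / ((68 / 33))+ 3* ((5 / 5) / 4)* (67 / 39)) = 600181 / 9724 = 61.72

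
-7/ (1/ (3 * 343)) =-7203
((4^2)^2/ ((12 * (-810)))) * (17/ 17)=-32/ 1215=-0.03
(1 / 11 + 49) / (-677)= -540 / 7447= -0.07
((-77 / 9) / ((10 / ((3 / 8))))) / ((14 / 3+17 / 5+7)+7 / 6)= -77 / 3896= -0.02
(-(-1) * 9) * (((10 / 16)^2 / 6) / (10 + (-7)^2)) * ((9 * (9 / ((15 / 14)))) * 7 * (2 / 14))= 2835 / 3776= 0.75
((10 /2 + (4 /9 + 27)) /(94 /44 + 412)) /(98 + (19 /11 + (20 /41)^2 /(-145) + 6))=3444799336 /4648868279793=0.00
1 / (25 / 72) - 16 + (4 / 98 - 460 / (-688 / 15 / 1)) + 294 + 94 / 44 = 679286001 / 2317700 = 293.09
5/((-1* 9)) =-5/9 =-0.56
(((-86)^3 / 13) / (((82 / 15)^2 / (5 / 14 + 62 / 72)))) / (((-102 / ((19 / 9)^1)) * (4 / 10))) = 103.20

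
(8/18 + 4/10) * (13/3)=494/135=3.66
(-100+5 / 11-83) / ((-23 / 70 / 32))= 4497920 / 253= 17778.34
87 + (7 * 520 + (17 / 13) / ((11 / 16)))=533233 / 143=3728.90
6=6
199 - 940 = -741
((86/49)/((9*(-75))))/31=-86/1025325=-0.00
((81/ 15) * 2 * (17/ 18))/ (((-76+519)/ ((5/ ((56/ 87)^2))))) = 0.28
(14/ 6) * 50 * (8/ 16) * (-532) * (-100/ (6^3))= 1163750/ 81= 14367.28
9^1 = 9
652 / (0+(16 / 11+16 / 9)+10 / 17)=548658 / 3215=170.66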